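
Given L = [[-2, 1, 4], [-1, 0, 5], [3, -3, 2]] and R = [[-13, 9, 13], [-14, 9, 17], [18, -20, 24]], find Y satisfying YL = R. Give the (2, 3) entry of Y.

Right-multiplying both sides by L⁻¹ gives Y = RL⁻¹.
det L = -1; the adjugate gives L⁻¹ = [[-15, 14, -5], [-17, 16, -6], [-3, 3, -1]].
Y = RL⁻¹ = [[-13, 9, 13], [-14, 9, 17], [18, -20, 24]] · [[-15, 14, -5], [-17, 16, -6], [-3, 3, -1]] = [[3, 1, -2], [6, -1, -1], [-2, 4, 6]].

-1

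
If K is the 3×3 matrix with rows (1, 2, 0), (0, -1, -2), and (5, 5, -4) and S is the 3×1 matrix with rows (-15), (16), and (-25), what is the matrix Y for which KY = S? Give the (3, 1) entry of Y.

-5

Left-multiplying both sides by K⁻¹ gives Y = K⁻¹S.
det K = -6; the adjugate gives K⁻¹ = [[-7/3, -4/3, 2/3], [5/3, 2/3, -1/3], [-5/6, -5/6, 1/6]].
Y = K⁻¹S = [[-7/3, -4/3, 2/3], [5/3, 2/3, -1/3], [-5/6, -5/6, 1/6]] · [[-15], [16], [-25]] = [[-3], [-6], [-5]].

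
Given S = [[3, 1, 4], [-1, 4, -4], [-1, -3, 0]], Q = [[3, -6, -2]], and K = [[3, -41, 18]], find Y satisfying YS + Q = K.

Y = [[0, -5, 5]]

YS = K − Q = [[0, -35, 20]].
S is on the right of Y, so right-multiply by S⁻¹: Y = (K − Q)S⁻¹.
det S = -4; the adjugate gives S⁻¹ = [[3, 3, 5], [-1, -1, -2], [-7/4, -2, -13/4]].
Y = (K − Q)S⁻¹ = [[0, -5, 5]].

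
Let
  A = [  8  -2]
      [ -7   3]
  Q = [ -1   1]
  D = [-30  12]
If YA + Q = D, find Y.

YA = D − Q = [[-29, 11]].
Since A sits to the right of Y, Y = (D − Q)A⁻¹.
A has determinant 10; A⁻¹ = [[3/10, 1/5], [7/10, 4/5]].
Y = (D − Q)A⁻¹ = [[-1, 3]].

Y = [[-1, 3]]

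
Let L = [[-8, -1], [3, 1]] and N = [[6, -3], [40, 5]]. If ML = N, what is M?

M = [[-3, -6], [-5, 0]]

Right-multiplying both sides by L⁻¹ gives M = NL⁻¹.
L has determinant -5; L⁻¹ = [[-1/5, -1/5], [3/5, 8/5]].
M = NL⁻¹ = [[6, -3], [40, 5]] · [[-1/5, -1/5], [3/5, 8/5]] = [[-3, -6], [-5, 0]].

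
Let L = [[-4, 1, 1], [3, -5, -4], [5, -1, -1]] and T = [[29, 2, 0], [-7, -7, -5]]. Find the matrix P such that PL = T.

L is on the right of P, so right-multiply by L⁻¹: P = TL⁻¹.
det L = 1, so L⁻¹ = [[1, 0, 1], [-17, -1, -13], [22, 1, 17]].
P = TL⁻¹ = [[29, 2, 0], [-7, -7, -5]] · [[1, 0, 1], [-17, -1, -13], [22, 1, 17]] = [[-5, -2, 3], [2, 2, -1]].

P = [[-5, -2, 3], [2, 2, -1]]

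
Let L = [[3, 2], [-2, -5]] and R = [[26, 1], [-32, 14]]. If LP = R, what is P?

P = [[6, 3], [4, -4]]

L is on the left of P, so left-multiply by L⁻¹: P = L⁻¹R.
L has determinant -11; L⁻¹ = [[5/11, 2/11], [-2/11, -3/11]].
P = L⁻¹R = [[5/11, 2/11], [-2/11, -3/11]] · [[26, 1], [-32, 14]] = [[6, 3], [4, -4]].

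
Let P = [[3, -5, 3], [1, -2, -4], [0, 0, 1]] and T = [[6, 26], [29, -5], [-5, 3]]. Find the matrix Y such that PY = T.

Y = [[-3, -1], [-6, -4], [-5, 3]]

Left-multiplying both sides by P⁻¹ gives Y = P⁻¹T.
P has determinant -1; P⁻¹ = [[2, -5, -26], [1, -3, -15], [0, 0, 1]].
Y = P⁻¹T = [[2, -5, -26], [1, -3, -15], [0, 0, 1]] · [[6, 26], [29, -5], [-5, 3]] = [[-3, -1], [-6, -4], [-5, 3]].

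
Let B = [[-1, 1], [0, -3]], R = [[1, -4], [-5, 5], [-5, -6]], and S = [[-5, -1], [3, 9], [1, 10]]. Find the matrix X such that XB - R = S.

XB = S + R = [[-4, -5], [-2, 14], [-4, 4]].
Since B sits to the right of X, X = (S + R)B⁻¹.
B has determinant 3; B⁻¹ = [[-1, -1/3], [0, -1/3]].
X = (S + R)B⁻¹ = [[4, 3], [2, -4], [4, 0]].

X = [[4, 3], [2, -4], [4, 0]]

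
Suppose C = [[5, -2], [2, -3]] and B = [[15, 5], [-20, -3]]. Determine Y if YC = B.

Y = [[5, -5], [-6, 5]]

C is on the right of Y, so right-multiply by C⁻¹: Y = BC⁻¹.
det C = -11; the adjugate gives C⁻¹ = [[3/11, -2/11], [2/11, -5/11]].
Y = BC⁻¹ = [[15, 5], [-20, -3]] · [[3/11, -2/11], [2/11, -5/11]] = [[5, -5], [-6, 5]].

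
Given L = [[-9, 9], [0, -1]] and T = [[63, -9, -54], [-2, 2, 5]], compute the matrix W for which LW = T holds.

W = [[-5, -1, 1], [2, -2, -5]]

L is on the left of W, so left-multiply by L⁻¹: W = L⁻¹T.
det L = 9; the adjugate gives L⁻¹ = [[-1/9, -1], [0, -1]].
W = L⁻¹T = [[-1/9, -1], [0, -1]] · [[63, -9, -54], [-2, 2, 5]] = [[-5, -1, 1], [2, -2, -5]].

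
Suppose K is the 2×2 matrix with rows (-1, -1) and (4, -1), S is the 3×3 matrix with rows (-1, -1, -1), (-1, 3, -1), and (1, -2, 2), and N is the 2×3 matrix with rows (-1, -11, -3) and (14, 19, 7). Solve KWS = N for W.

Left-multiply by K⁻¹ and right-multiply by S⁻¹: W = K⁻¹NS⁻¹.
det K = 5; the adjugate gives K⁻¹ = [[-1/5, 1/5], [-4/5, -1/5]].
det S = -4; the adjugate gives S⁻¹ = [[-1, -1, -1], [-1/4, 1/4, 0], [1/4, 3/4, 1]].
K⁻¹N = [[3, 6, 2], [-2, 5, 1]].
W = (K⁻¹N)S⁻¹ = [[-4, 0, -1], [1, 4, 3]].

W = [[-4, 0, -1], [1, 4, 3]]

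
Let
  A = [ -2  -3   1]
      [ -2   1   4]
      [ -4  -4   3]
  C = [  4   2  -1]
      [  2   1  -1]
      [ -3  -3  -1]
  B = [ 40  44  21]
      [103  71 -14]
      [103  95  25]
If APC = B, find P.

P = [[-2, -1, 2], [1, 4, 3], [0, 4, -3]]

Left-multiply by A⁻¹ and right-multiply by C⁻¹: P = A⁻¹BC⁻¹.
det A = 4, so A⁻¹ = [[19/4, 5/4, -13/4], [-5/2, -1/2, 3/2], [3, 1, -2]].
det C = -3; the adjugate gives C⁻¹ = [[4/3, -5/3, 1/3], [-5/3, 7/3, -2/3], [1, -2, 0]].
A⁻¹B = [[-16, -11, 1], [3, -3, -8], [17, 13, -1]].
P = (A⁻¹B)C⁻¹ = [[-2, -1, 2], [1, 4, 3], [0, 4, -3]].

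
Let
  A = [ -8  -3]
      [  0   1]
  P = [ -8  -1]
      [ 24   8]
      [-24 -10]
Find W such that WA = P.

W = [[1, 2], [-3, -1], [3, -1]]

Right-multiplying both sides by A⁻¹ gives W = PA⁻¹.
det A = -8; the adjugate gives A⁻¹ = [[-1/8, -3/8], [0, 1]].
W = PA⁻¹ = [[-8, -1], [24, 8], [-24, -10]] · [[-1/8, -3/8], [0, 1]] = [[1, 2], [-3, -1], [3, -1]].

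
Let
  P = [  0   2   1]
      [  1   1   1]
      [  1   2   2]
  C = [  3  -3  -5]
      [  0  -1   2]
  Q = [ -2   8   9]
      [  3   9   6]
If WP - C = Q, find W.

W = [[1, -1, 2], [0, -2, 5]]

WP = Q + C = [[1, 5, 4], [3, 8, 8]].
Since P sits to the right of W, W = (Q + C)P⁻¹.
det P = -1, so P⁻¹ = [[0, 2, -1], [1, 1, -1], [-1, -2, 2]].
W = (Q + C)P⁻¹ = [[1, -1, 2], [0, -2, 5]].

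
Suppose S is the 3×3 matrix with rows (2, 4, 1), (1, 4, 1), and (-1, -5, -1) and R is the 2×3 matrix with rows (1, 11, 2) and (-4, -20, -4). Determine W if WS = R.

Since S sits to the right of W, W = RS⁻¹.
det S = 1; the adjugate gives S⁻¹ = [[1, -1, 0], [0, -1, -1], [-1, 6, 4]].
W = RS⁻¹ = [[1, 11, 2], [-4, -20, -4]] · [[1, -1, 0], [0, -1, -1], [-1, 6, 4]] = [[-1, 0, -3], [0, 0, 4]].

W = [[-1, 0, -3], [0, 0, 4]]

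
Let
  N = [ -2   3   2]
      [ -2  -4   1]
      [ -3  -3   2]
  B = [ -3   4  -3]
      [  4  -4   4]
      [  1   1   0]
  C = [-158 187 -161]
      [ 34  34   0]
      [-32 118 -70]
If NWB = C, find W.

W = N⁻¹CB⁻¹ (apply N⁻¹ on the left and B⁻¹ on the right).
N has determinant 1; N⁻¹ = [[-5, -12, 11], [1, 2, -2], [-6, -15, 14]].
det B = 4; the adjugate gives B⁻¹ = [[-1, -3/4, 1], [1, 3/4, 0], [2, 7/4, -1]].
N⁻¹C = [[30, -45, 35], [-26, 19, -21], [-10, 20, -14]].
W = (N⁻¹C)B⁻¹ = [[-5, 5, -5], [3, -3, -5], [2, -2, 4]].

W = [[-5, 5, -5], [3, -3, -5], [2, -2, 4]]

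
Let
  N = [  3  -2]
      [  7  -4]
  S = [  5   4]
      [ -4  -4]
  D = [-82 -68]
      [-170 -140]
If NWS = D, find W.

W = [[-2, -1], [4, -3]]

Left-multiply by N⁻¹ and right-multiply by S⁻¹: W = N⁻¹DS⁻¹.
N has determinant 2; N⁻¹ = [[-2, 1], [-7/2, 3/2]].
S has determinant -4; S⁻¹ = [[1, 1], [-1, -5/4]].
N⁻¹D = [[-6, -4], [32, 28]].
W = (N⁻¹D)S⁻¹ = [[-2, -1], [4, -3]].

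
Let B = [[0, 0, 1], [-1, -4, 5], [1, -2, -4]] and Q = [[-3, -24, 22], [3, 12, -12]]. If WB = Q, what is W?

Since B sits to the right of W, W = QB⁻¹.
det B = 6; the adjugate gives B⁻¹ = [[13/3, -1/3, 2/3], [1/6, -1/6, -1/6], [1, 0, 0]].
W = QB⁻¹ = [[-3, -24, 22], [3, 12, -12]] · [[13/3, -1/3, 2/3], [1/6, -1/6, -1/6], [1, 0, 0]] = [[5, 5, 2], [3, -3, 0]].

W = [[5, 5, 2], [3, -3, 0]]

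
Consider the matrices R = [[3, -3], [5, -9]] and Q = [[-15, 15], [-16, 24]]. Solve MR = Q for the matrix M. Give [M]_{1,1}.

Since R sits to the right of M, M = QR⁻¹.
det R = -12, so R⁻¹ = [[3/4, -1/4], [5/12, -1/4]].
M = QR⁻¹ = [[-15, 15], [-16, 24]] · [[3/4, -1/4], [5/12, -1/4]] = [[-5, 0], [-2, -2]].

-5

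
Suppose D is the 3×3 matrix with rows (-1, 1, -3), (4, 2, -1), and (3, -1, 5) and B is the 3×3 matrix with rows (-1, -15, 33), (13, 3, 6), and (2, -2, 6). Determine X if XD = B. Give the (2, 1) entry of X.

6

Since D sits to the right of X, X = BD⁻¹.
det D = -2, so D⁻¹ = [[-9/2, 1, -5/2], [23/2, -2, 13/2], [5, -1, 3]].
X = BD⁻¹ = [[-1, -15, 33], [13, 3, 6], [2, -2, 6]] · [[-9/2, 1, -5/2], [23/2, -2, 13/2], [5, -1, 3]] = [[-3, -4, 4], [6, 1, 5], [-2, 0, 0]].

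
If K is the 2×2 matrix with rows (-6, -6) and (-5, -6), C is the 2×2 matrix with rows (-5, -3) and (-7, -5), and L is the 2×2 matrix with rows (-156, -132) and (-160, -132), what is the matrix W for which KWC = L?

W = [[5, -3], [1, -5]]

W = K⁻¹LC⁻¹ (apply K⁻¹ on the left and C⁻¹ on the right).
K has determinant 6; K⁻¹ = [[-1, 1], [5/6, -1]].
det C = 4; the adjugate gives C⁻¹ = [[-5/4, 3/4], [7/4, -5/4]].
K⁻¹L = [[-4, 0], [30, 22]].
W = (K⁻¹L)C⁻¹ = [[5, -3], [1, -5]].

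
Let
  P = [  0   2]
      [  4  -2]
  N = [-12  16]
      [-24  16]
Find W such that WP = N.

Right-multiplying both sides by P⁻¹ gives W = NP⁻¹.
P has determinant -8; P⁻¹ = [[1/4, 1/4], [1/2, 0]].
W = NP⁻¹ = [[-12, 16], [-24, 16]] · [[1/4, 1/4], [1/2, 0]] = [[5, -3], [2, -6]].

W = [[5, -3], [2, -6]]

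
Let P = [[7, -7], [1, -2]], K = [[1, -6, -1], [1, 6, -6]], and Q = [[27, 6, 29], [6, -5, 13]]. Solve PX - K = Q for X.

PX = Q + K = [[28, 0, 28], [7, 1, 7]].
P is on the left of X, so left-multiply by P⁻¹: X = P⁻¹(Q + K).
P has determinant -7; P⁻¹ = [[2/7, -1], [1/7, -1]].
X = P⁻¹(Q + K) = [[1, -1, 1], [-3, -1, -3]].

X = [[1, -1, 1], [-3, -1, -3]]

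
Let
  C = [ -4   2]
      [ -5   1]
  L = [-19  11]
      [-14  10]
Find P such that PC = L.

P = [[6, -1], [6, -2]]

Since C sits to the right of P, P = LC⁻¹.
C has determinant 6; C⁻¹ = [[1/6, -1/3], [5/6, -2/3]].
P = LC⁻¹ = [[-19, 11], [-14, 10]] · [[1/6, -1/3], [5/6, -2/3]] = [[6, -1], [6, -2]].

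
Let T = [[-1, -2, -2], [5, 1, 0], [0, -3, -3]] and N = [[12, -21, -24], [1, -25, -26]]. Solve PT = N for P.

Right-multiplying both sides by T⁻¹ gives P = NT⁻¹.
T has determinant 3; T⁻¹ = [[-1, 0, 2/3], [5, 1, -10/3], [-5, -1, 3]].
P = NT⁻¹ = [[12, -21, -24], [1, -25, -26]] · [[-1, 0, 2/3], [5, 1, -10/3], [-5, -1, 3]] = [[3, 3, 6], [4, 1, 6]].

P = [[3, 3, 6], [4, 1, 6]]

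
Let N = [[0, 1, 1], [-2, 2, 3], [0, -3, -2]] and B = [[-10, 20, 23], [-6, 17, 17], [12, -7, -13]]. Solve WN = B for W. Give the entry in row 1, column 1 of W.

4

Since N sits to the right of W, W = BN⁻¹.
N has determinant 2; N⁻¹ = [[5/2, -1/2, 1/2], [-2, 0, -1], [3, 0, 1]].
W = BN⁻¹ = [[-10, 20, 23], [-6, 17, 17], [12, -7, -13]] · [[5/2, -1/2, 1/2], [-2, 0, -1], [3, 0, 1]] = [[4, 5, -2], [2, 3, -3], [5, -6, 0]].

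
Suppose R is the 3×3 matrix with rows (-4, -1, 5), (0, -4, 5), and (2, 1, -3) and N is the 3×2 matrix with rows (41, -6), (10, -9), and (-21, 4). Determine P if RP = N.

P = [[-4, 0], [5, 1], [6, -1]]

R is on the left of P, so left-multiply by R⁻¹: P = R⁻¹N.
R has determinant 2; R⁻¹ = [[7/2, 1, 15/2], [5, 1, 10], [4, 1, 8]].
P = R⁻¹N = [[7/2, 1, 15/2], [5, 1, 10], [4, 1, 8]] · [[41, -6], [10, -9], [-21, 4]] = [[-4, 0], [5, 1], [6, -1]].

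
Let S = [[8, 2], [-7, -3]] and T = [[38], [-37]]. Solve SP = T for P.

S is on the left of P, so left-multiply by S⁻¹: P = S⁻¹T.
det S = -10; the adjugate gives S⁻¹ = [[3/10, 1/5], [-7/10, -4/5]].
P = S⁻¹T = [[3/10, 1/5], [-7/10, -4/5]] · [[38], [-37]] = [[4], [3]].

P = [[4], [3]]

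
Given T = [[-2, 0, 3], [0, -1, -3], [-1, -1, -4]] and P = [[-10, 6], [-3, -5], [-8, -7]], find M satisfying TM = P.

Left-multiplying both sides by T⁻¹ gives M = T⁻¹P.
det T = -5, so T⁻¹ = [[-1/5, 3/5, -3/5], [-3/5, -11/5, 6/5], [1/5, 2/5, -2/5]].
M = T⁻¹P = [[-1/5, 3/5, -3/5], [-3/5, -11/5, 6/5], [1/5, 2/5, -2/5]] · [[-10, 6], [-3, -5], [-8, -7]] = [[5, 0], [3, -1], [0, 2]].

M = [[5, 0], [3, -1], [0, 2]]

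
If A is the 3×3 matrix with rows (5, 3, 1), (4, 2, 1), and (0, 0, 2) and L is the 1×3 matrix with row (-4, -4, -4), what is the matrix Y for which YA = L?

Since A sits to the right of Y, Y = LA⁻¹.
det A = -4, so A⁻¹ = [[-1, 3/2, -1/4], [2, -5/2, 1/4], [0, 0, 1/2]].
Y = LA⁻¹ = [[-4, -4, -4]] · [[-1, 3/2, -1/4], [2, -5/2, 1/4], [0, 0, 1/2]] = [[-4, 4, -2]].

Y = [[-4, 4, -2]]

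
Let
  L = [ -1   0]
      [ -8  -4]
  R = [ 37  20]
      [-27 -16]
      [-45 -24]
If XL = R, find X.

Right-multiplying both sides by L⁻¹ gives X = RL⁻¹.
det L = 4; the adjugate gives L⁻¹ = [[-1, 0], [2, -1/4]].
X = RL⁻¹ = [[37, 20], [-27, -16], [-45, -24]] · [[-1, 0], [2, -1/4]] = [[3, -5], [-5, 4], [-3, 6]].

X = [[3, -5], [-5, 4], [-3, 6]]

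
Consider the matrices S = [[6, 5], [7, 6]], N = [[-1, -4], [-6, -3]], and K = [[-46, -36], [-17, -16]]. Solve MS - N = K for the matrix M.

MS = K + N = [[-47, -40], [-23, -19]].
S is on the right of M, so right-multiply by S⁻¹: M = (K + N)S⁻¹.
det S = 1, so S⁻¹ = [[6, -5], [-7, 6]].
M = (K + N)S⁻¹ = [[-2, -5], [-5, 1]].

M = [[-2, -5], [-5, 1]]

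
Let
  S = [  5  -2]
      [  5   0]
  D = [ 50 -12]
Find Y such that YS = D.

Y = [[6, 4]]

Since S sits to the right of Y, Y = DS⁻¹.
det S = 10; the adjugate gives S⁻¹ = [[0, 1/5], [-1/2, 1/2]].
Y = DS⁻¹ = [[50, -12]] · [[0, 1/5], [-1/2, 1/2]] = [[6, 4]].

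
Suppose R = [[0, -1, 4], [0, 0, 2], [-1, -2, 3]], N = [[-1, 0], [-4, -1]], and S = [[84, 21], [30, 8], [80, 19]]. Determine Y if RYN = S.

Left-multiply by R⁻¹ and right-multiply by N⁻¹: Y = R⁻¹SN⁻¹.
det R = 2, so R⁻¹ = [[2, -5/2, -1], [-1, 2, 0], [0, 1/2, 0]].
det N = 1, so N⁻¹ = [[-1, 0], [4, -1]].
R⁻¹S = [[13, 3], [-24, -5], [15, 4]].
Y = (R⁻¹S)N⁻¹ = [[-1, -3], [4, 5], [1, -4]].

Y = [[-1, -3], [4, 5], [1, -4]]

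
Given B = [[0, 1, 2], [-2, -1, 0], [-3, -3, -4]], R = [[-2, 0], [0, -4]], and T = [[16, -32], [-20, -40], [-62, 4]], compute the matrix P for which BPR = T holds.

P = [[-5, -5], [0, 0], [-4, 4]]

Isolating P: multiply by B⁻¹ from the left and R⁻¹ from the right, so P = B⁻¹TR⁻¹.
B has determinant -2; B⁻¹ = [[-2, 1, -1], [4, -3, 2], [-3/2, 3/2, -1]].
det R = 8; the adjugate gives R⁻¹ = [[-1/2, 0], [0, -1/4]].
B⁻¹T = [[10, 20], [0, 0], [8, -16]].
P = (B⁻¹T)R⁻¹ = [[-5, -5], [0, 0], [-4, 4]].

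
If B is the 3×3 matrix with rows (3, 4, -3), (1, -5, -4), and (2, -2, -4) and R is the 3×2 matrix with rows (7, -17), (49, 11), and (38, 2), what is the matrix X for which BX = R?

B is on the left of X, so left-multiply by B⁻¹: X = B⁻¹R.
det B = -4, so B⁻¹ = [[-3, -11/2, 31/4], [1, 3/2, -9/4], [-2, -7/2, 19/4]].
X = B⁻¹R = [[-3, -11/2, 31/4], [1, 3/2, -9/4], [-2, -7/2, 19/4]] · [[7, -17], [49, 11], [38, 2]] = [[4, 6], [-5, -5], [-5, 5]].

X = [[4, 6], [-5, -5], [-5, 5]]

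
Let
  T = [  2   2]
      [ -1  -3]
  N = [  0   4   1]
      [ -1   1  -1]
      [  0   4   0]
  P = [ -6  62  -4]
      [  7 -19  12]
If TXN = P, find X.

X = T⁻¹PN⁻¹ (apply T⁻¹ on the left and N⁻¹ on the right).
det T = -4; the adjugate gives T⁻¹ = [[3/4, 1/2], [-1/4, -1/2]].
N has determinant -4; N⁻¹ = [[-1, -1, 5/4], [0, 0, 1/4], [1, 0, -1]].
T⁻¹P = [[-1, 37, 3], [-2, -6, -5]].
X = (T⁻¹P)N⁻¹ = [[4, 1, 5], [-3, 2, 1]].

X = [[4, 1, 5], [-3, 2, 1]]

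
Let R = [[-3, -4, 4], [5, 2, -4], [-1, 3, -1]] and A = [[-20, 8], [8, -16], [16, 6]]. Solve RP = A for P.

P = [[-4, 0], [2, 4], [-6, 6]]

R is on the left of P, so left-multiply by R⁻¹: P = R⁻¹A.
R has determinant 2; R⁻¹ = [[5, 4, 4], [9/2, 7/2, 4], [17/2, 13/2, 7]].
P = R⁻¹A = [[5, 4, 4], [9/2, 7/2, 4], [17/2, 13/2, 7]] · [[-20, 8], [8, -16], [16, 6]] = [[-4, 0], [2, 4], [-6, 6]].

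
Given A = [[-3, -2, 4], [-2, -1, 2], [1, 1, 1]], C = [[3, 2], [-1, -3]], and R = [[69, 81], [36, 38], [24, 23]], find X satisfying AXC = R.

X = [[-2, -3], [4, 4], [5, -4]]

Left-multiply by A⁻¹ and right-multiply by C⁻¹: X = A⁻¹RC⁻¹.
A has determinant -3; A⁻¹ = [[1, -2, 0], [-4/3, 7/3, 2/3], [1/3, -1/3, 1/3]].
det C = -7, so C⁻¹ = [[3/7, 2/7], [-1/7, -3/7]].
A⁻¹R = [[-3, 5], [8, -4], [19, 22]].
X = (A⁻¹R)C⁻¹ = [[-2, -3], [4, 4], [5, -4]].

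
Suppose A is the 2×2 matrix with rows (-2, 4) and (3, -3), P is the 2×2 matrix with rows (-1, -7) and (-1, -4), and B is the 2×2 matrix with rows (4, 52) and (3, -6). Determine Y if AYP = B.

Y = A⁻¹BP⁻¹ (apply A⁻¹ on the left and P⁻¹ on the right).
det A = -6; the adjugate gives A⁻¹ = [[1/2, 2/3], [1/2, 1/3]].
P has determinant -3; P⁻¹ = [[4/3, -7/3], [-1/3, 1/3]].
A⁻¹B = [[4, 22], [3, 24]].
Y = (A⁻¹B)P⁻¹ = [[-2, -2], [-4, 1]].

Y = [[-2, -2], [-4, 1]]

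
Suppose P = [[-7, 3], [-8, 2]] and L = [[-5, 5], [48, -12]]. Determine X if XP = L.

X = [[3, -2], [0, -6]]

Since P sits to the right of X, X = LP⁻¹.
det P = 10, so P⁻¹ = [[1/5, -3/10], [4/5, -7/10]].
X = LP⁻¹ = [[-5, 5], [48, -12]] · [[1/5, -3/10], [4/5, -7/10]] = [[3, -2], [0, -6]].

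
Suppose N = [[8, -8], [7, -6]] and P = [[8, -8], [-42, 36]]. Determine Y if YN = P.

Y = [[1, 0], [0, -6]]

Since N sits to the right of Y, Y = PN⁻¹.
det N = 8; the adjugate gives N⁻¹ = [[-3/4, 1], [-7/8, 1]].
Y = PN⁻¹ = [[8, -8], [-42, 36]] · [[-3/4, 1], [-7/8, 1]] = [[1, 0], [0, -6]].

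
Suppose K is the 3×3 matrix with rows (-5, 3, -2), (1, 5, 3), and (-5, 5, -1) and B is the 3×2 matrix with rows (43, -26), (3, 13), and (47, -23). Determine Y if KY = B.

Y = [[-6, 4], [3, 0], [-2, 3]]

Left-multiplying both sides by K⁻¹ gives Y = K⁻¹B.
det K = -2; the adjugate gives K⁻¹ = [[10, 7/2, -19/2], [7, 5/2, -13/2], [-15, -5, 14]].
Y = K⁻¹B = [[10, 7/2, -19/2], [7, 5/2, -13/2], [-15, -5, 14]] · [[43, -26], [3, 13], [47, -23]] = [[-6, 4], [3, 0], [-2, 3]].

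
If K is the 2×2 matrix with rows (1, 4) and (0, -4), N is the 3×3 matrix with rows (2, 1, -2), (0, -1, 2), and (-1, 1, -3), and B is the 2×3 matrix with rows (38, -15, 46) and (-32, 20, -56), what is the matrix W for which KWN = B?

W = [[3, -2, 0], [2, 3, -4]]

W = K⁻¹BN⁻¹ (apply K⁻¹ on the left and N⁻¹ on the right).
det K = -4; the adjugate gives K⁻¹ = [[1, 1], [0, -1/4]].
det N = 2; the adjugate gives N⁻¹ = [[1/2, 1/2, 0], [-1, -4, -2], [-1/2, -3/2, -1]].
K⁻¹B = [[6, 5, -10], [8, -5, 14]].
W = (K⁻¹B)N⁻¹ = [[3, -2, 0], [2, 3, -4]].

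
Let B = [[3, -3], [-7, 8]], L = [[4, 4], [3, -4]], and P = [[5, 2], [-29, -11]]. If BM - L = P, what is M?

M = [[-2, 1], [-5, -1]]

BM = P + L = [[9, 6], [-26, -15]].
B is on the left of M, so left-multiply by B⁻¹: M = B⁻¹(P + L).
det B = 3, so B⁻¹ = [[8/3, 1], [7/3, 1]].
M = B⁻¹(P + L) = [[-2, 1], [-5, -1]].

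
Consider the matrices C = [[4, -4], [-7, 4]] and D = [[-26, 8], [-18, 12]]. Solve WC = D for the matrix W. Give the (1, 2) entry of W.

Right-multiplying both sides by C⁻¹ gives W = DC⁻¹.
C has determinant -12; C⁻¹ = [[-1/3, -1/3], [-7/12, -1/3]].
W = DC⁻¹ = [[-26, 8], [-18, 12]] · [[-1/3, -1/3], [-7/12, -1/3]] = [[4, 6], [-1, 2]].

6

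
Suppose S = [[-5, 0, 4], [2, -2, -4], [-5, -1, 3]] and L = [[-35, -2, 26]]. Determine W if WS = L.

W = [[5, 0, 2]]

Right-multiplying both sides by S⁻¹ gives W = LS⁻¹.
det S = 2; the adjugate gives S⁻¹ = [[-5, -2, 4], [7, 5/2, -6], [-6, -5/2, 5]].
W = LS⁻¹ = [[-35, -2, 26]] · [[-5, -2, 4], [7, 5/2, -6], [-6, -5/2, 5]] = [[5, 0, 2]].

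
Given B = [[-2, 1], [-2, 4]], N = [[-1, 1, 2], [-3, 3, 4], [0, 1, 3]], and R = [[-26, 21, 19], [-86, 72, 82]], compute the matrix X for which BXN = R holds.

X = [[3, -2, 1], [5, 5, -3]]

Left-multiply by B⁻¹ and right-multiply by N⁻¹: X = B⁻¹RN⁻¹.
B has determinant -6; B⁻¹ = [[-2/3, 1/6], [-1/3, 1/3]].
N has determinant -2; N⁻¹ = [[-5/2, 1/2, 1], [-9/2, 3/2, 1], [3/2, -1/2, 0]].
B⁻¹R = [[3, -2, 1], [-20, 17, 21]].
X = (B⁻¹R)N⁻¹ = [[3, -2, 1], [5, 5, -3]].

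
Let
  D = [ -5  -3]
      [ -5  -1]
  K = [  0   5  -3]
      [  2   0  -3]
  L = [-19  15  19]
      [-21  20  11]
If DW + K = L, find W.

DW = L − K = [[-19, 10, 22], [-23, 20, 14]].
Left-multiplying both sides by D⁻¹ gives W = D⁻¹(L − K).
det D = -10; the adjugate gives D⁻¹ = [[1/10, -3/10], [-1/2, 1/2]].
W = D⁻¹(L − K) = [[5, -5, -2], [-2, 5, -4]].

W = [[5, -5, -2], [-2, 5, -4]]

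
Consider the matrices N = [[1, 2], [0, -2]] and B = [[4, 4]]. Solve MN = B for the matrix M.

Right-multiplying both sides by N⁻¹ gives M = BN⁻¹.
det N = -2, so N⁻¹ = [[1, 1], [0, -1/2]].
M = BN⁻¹ = [[4, 4]] · [[1, 1], [0, -1/2]] = [[4, 2]].

M = [[4, 2]]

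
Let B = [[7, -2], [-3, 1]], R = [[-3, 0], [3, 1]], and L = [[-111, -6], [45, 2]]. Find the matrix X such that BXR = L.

X = B⁻¹LR⁻¹ (apply B⁻¹ on the left and R⁻¹ on the right).
det B = 1; the adjugate gives B⁻¹ = [[1, 2], [3, 7]].
R has determinant -3; R⁻¹ = [[-1/3, 0], [1, 1]].
B⁻¹L = [[-21, -2], [-18, -4]].
X = (B⁻¹L)R⁻¹ = [[5, -2], [2, -4]].

X = [[5, -2], [2, -4]]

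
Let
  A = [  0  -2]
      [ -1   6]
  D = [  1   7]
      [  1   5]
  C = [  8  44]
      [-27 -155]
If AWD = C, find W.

W = [[4, -1], [-1, -3]]

Isolating W: multiply by A⁻¹ from the left and D⁻¹ from the right, so W = A⁻¹CD⁻¹.
det A = -2; the adjugate gives A⁻¹ = [[-3, -1], [-1/2, 0]].
det D = -2, so D⁻¹ = [[-5/2, 7/2], [1/2, -1/2]].
A⁻¹C = [[3, 23], [-4, -22]].
W = (A⁻¹C)D⁻¹ = [[4, -1], [-1, -3]].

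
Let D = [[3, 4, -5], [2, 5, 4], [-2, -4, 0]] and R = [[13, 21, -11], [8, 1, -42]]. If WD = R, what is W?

W = [[3, 1, -1], [6, -3, 2]]

Right-multiplying both sides by D⁻¹ gives W = RD⁻¹.
det D = 6, so D⁻¹ = [[8/3, 10/3, 41/6], [-4/3, -5/3, -11/3], [1/3, 2/3, 7/6]].
W = RD⁻¹ = [[13, 21, -11], [8, 1, -42]] · [[8/3, 10/3, 41/6], [-4/3, -5/3, -11/3], [1/3, 2/3, 7/6]] = [[3, 1, -1], [6, -3, 2]].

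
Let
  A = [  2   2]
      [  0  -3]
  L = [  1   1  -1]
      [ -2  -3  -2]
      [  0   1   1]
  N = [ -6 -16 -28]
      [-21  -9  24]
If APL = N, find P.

P = [[0, 5, 4], [5, -1, -5]]

Left-multiply by A⁻¹ and right-multiply by L⁻¹: P = A⁻¹NL⁻¹.
det A = -6, so A⁻¹ = [[1/2, 1/3], [0, -1/3]].
det L = 3, so L⁻¹ = [[-1/3, -2/3, -5/3], [2/3, 1/3, 4/3], [-2/3, -1/3, -1/3]].
A⁻¹N = [[-10, -11, -6], [7, 3, -8]].
P = (A⁻¹N)L⁻¹ = [[0, 5, 4], [5, -1, -5]].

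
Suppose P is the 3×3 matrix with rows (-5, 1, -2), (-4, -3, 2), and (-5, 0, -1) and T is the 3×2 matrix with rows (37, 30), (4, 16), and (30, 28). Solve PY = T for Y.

Left-multiplying both sides by P⁻¹ gives Y = P⁻¹T.
det P = 1; the adjugate gives P⁻¹ = [[3, 1, -4], [-14, -5, 18], [-15, -5, 19]].
Y = P⁻¹T = [[3, 1, -4], [-14, -5, 18], [-15, -5, 19]] · [[37, 30], [4, 16], [30, 28]] = [[-5, -6], [2, 4], [-5, 2]].

Y = [[-5, -6], [2, 4], [-5, 2]]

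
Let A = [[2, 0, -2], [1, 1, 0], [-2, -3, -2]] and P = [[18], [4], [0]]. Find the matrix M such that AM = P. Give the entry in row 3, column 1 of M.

-3

Left-multiplying both sides by A⁻¹ gives M = A⁻¹P.
A has determinant -2; A⁻¹ = [[1, -3, -1], [-1, 4, 1], [1/2, -3, -1]].
M = A⁻¹P = [[1, -3, -1], [-1, 4, 1], [1/2, -3, -1]] · [[18], [4], [0]] = [[6], [-2], [-3]].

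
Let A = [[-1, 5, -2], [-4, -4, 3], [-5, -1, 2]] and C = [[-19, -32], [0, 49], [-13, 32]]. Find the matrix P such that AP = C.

Left-multiplying both sides by A⁻¹ gives P = A⁻¹C.
A has determinant 2; A⁻¹ = [[-5/2, -4, 7/2], [-7/2, -6, 11/2], [-8, -13, 12]].
P = A⁻¹C = [[-5/2, -4, 7/2], [-7/2, -6, 11/2], [-8, -13, 12]] · [[-19, -32], [0, 49], [-13, 32]] = [[2, -4], [-5, -6], [-4, 3]].

P = [[2, -4], [-5, -6], [-4, 3]]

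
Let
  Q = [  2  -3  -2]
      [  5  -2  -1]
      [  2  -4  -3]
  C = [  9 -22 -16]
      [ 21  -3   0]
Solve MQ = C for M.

Since Q sits to the right of M, M = CQ⁻¹.
det Q = -3; the adjugate gives Q⁻¹ = [[-2/3, 1/3, 1/3], [-13/3, 2/3, 8/3], [16/3, -2/3, -11/3]].
M = CQ⁻¹ = [[9, -22, -16], [21, -3, 0]] · [[-2/3, 1/3, 1/3], [-13/3, 2/3, 8/3], [16/3, -2/3, -11/3]] = [[4, -1, 3], [-1, 5, -1]].

M = [[4, -1, 3], [-1, 5, -1]]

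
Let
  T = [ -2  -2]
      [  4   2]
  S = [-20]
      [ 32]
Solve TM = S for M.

T is on the left of M, so left-multiply by T⁻¹: M = T⁻¹S.
det T = 4; the adjugate gives T⁻¹ = [[1/2, 1/2], [-1, -1/2]].
M = T⁻¹S = [[1/2, 1/2], [-1, -1/2]] · [[-20], [32]] = [[6], [4]].

M = [[6], [4]]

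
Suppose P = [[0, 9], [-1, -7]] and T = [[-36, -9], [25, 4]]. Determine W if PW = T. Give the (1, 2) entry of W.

Left-multiplying both sides by P⁻¹ gives W = P⁻¹T.
det P = 9, so P⁻¹ = [[-7/9, -1], [1/9, 0]].
W = P⁻¹T = [[-7/9, -1], [1/9, 0]] · [[-36, -9], [25, 4]] = [[3, 3], [-4, -1]].

3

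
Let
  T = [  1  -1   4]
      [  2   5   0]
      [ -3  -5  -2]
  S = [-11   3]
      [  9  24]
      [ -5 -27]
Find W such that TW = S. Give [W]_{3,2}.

3

Left-multiplying both sides by T⁻¹ gives W = T⁻¹S.
T has determinant 6; T⁻¹ = [[-5/3, -11/3, -10/3], [2/3, 5/3, 4/3], [5/6, 4/3, 7/6]].
W = T⁻¹S = [[-5/3, -11/3, -10/3], [2/3, 5/3, 4/3], [5/6, 4/3, 7/6]] · [[-11, 3], [9, 24], [-5, -27]] = [[2, -3], [1, 6], [-3, 3]].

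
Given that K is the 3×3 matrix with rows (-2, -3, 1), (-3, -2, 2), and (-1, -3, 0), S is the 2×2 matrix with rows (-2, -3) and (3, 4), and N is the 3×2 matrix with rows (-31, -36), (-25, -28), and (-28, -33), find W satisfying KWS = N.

W = [[4, 3], [3, 5], [1, 0]]

W = K⁻¹NS⁻¹ (apply K⁻¹ on the left and S⁻¹ on the right).
det K = 1; the adjugate gives K⁻¹ = [[6, -3, -4], [-2, 1, 1], [7, -3, -5]].
S has determinant 1; S⁻¹ = [[4, 3], [-3, -2]].
K⁻¹N = [[1, 0], [9, 11], [-2, -3]].
W = (K⁻¹N)S⁻¹ = [[4, 3], [3, 5], [1, 0]].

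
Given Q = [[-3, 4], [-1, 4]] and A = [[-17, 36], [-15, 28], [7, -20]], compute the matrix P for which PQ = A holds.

P = [[4, 5], [4, 3], [-1, -4]]

Right-multiplying both sides by Q⁻¹ gives P = AQ⁻¹.
det Q = -8; the adjugate gives Q⁻¹ = [[-1/2, 1/2], [-1/8, 3/8]].
P = AQ⁻¹ = [[-17, 36], [-15, 28], [7, -20]] · [[-1/2, 1/2], [-1/8, 3/8]] = [[4, 5], [4, 3], [-1, -4]].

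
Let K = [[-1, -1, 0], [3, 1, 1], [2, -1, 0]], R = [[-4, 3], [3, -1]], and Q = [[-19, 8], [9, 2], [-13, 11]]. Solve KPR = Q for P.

Left-multiply by K⁻¹ and right-multiply by R⁻¹: P = K⁻¹QR⁻¹.
K has determinant -3; K⁻¹ = [[-1/3, 0, 1/3], [-2/3, 0, -1/3], [5/3, 1, -2/3]].
det R = -5; the adjugate gives R⁻¹ = [[1/5, 3/5], [3/5, 4/5]].
K⁻¹Q = [[2, 1], [17, -9], [-14, 8]].
P = (K⁻¹Q)R⁻¹ = [[1, 2], [-2, 3], [2, -2]].

P = [[1, 2], [-2, 3], [2, -2]]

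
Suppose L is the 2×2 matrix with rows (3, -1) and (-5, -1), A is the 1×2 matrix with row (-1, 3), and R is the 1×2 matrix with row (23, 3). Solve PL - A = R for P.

P = [[-1, -5]]

PL = R + A = [[22, 6]].
Right-multiplying both sides by L⁻¹ gives P = (R + A)L⁻¹.
det L = -8, so L⁻¹ = [[1/8, -1/8], [-5/8, -3/8]].
P = (R + A)L⁻¹ = [[-1, -5]].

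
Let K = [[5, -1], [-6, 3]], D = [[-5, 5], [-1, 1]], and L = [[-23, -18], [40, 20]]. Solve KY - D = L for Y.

KY = L + D = [[-28, -13], [39, 21]].
K is on the left of Y, so left-multiply by K⁻¹: Y = K⁻¹(L + D).
det K = 9; the adjugate gives K⁻¹ = [[1/3, 1/9], [2/3, 5/9]].
Y = K⁻¹(L + D) = [[-5, -2], [3, 3]].

Y = [[-5, -2], [3, 3]]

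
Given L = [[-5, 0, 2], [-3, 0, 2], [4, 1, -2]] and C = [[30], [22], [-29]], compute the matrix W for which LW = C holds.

Since L multiplies W on the left, W = L⁻¹C.
det L = 4; the adjugate gives L⁻¹ = [[-1/2, 1/2, 0], [1/2, 1/2, 1], [-3/4, 5/4, 0]].
W = L⁻¹C = [[-1/2, 1/2, 0], [1/2, 1/2, 1], [-3/4, 5/4, 0]] · [[30], [22], [-29]] = [[-4], [-3], [5]].

W = [[-4], [-3], [5]]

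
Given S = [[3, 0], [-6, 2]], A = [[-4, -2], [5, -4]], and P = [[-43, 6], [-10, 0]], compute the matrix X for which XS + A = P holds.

XS = P − A = [[-39, 8], [-15, 4]].
Right-multiplying both sides by S⁻¹ gives X = (P − A)S⁻¹.
S has determinant 6; S⁻¹ = [[1/3, 0], [1, 1/2]].
X = (P − A)S⁻¹ = [[-5, 4], [-1, 2]].

X = [[-5, 4], [-1, 2]]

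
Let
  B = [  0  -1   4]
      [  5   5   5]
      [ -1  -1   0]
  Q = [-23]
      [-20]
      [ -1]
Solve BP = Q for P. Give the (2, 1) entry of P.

Since B multiplies P on the left, P = B⁻¹Q.
det B = 5; the adjugate gives B⁻¹ = [[1, -4/5, -5], [-1, 4/5, 4], [0, 1/5, 1]].
P = B⁻¹Q = [[1, -4/5, -5], [-1, 4/5, 4], [0, 1/5, 1]] · [[-23], [-20], [-1]] = [[-2], [3], [-5]].

3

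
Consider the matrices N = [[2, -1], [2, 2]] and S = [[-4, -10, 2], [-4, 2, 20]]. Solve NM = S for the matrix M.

M = [[-2, -3, 4], [0, 4, 6]]

Since N multiplies M on the left, M = N⁻¹S.
det N = 6, so N⁻¹ = [[1/3, 1/6], [-1/3, 1/3]].
M = N⁻¹S = [[1/3, 1/6], [-1/3, 1/3]] · [[-4, -10, 2], [-4, 2, 20]] = [[-2, -3, 4], [0, 4, 6]].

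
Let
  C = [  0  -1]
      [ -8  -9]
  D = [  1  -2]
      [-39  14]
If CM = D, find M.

M = [[6, -4], [-1, 2]]

Since C multiplies M on the left, M = C⁻¹D.
det C = -8; the adjugate gives C⁻¹ = [[9/8, -1/8], [-1, 0]].
M = C⁻¹D = [[9/8, -1/8], [-1, 0]] · [[1, -2], [-39, 14]] = [[6, -4], [-1, 2]].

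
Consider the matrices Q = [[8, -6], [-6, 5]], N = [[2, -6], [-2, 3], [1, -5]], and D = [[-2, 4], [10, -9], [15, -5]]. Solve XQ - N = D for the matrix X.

XQ = D + N = [[0, -2], [8, -6], [16, -10]].
Right-multiplying both sides by Q⁻¹ gives X = (D + N)Q⁻¹.
Q has determinant 4; Q⁻¹ = [[5/4, 3/2], [3/2, 2]].
X = (D + N)Q⁻¹ = [[-3, -4], [1, 0], [5, 4]].

X = [[-3, -4], [1, 0], [5, 4]]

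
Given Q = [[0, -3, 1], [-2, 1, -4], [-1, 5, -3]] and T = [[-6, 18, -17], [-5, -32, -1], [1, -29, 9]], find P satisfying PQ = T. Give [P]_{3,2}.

2

Q is on the right of P, so right-multiply by Q⁻¹: P = TQ⁻¹.
det Q = -3; the adjugate gives Q⁻¹ = [[-17/3, 4/3, -11/3], [2/3, -1/3, 2/3], [3, -1, 2]].
P = TQ⁻¹ = [[-6, 18, -17], [-5, -32, -1], [1, -29, 9]] · [[-17/3, 4/3, -11/3], [2/3, -1/3, 2/3], [3, -1, 2]] = [[-5, 3, 0], [4, 5, -5], [2, 2, -5]].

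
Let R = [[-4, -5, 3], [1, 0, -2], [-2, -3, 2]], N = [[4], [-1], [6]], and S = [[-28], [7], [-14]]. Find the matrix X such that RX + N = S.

X = [[0], [4], [-4]]

RX = S − N = [[-32], [8], [-20]].
Left-multiplying both sides by R⁻¹ gives X = R⁻¹(S − N).
R has determinant 5; R⁻¹ = [[-6/5, 1/5, 2], [2/5, -2/5, -1], [-3/5, -2/5, 1]].
X = R⁻¹(S − N) = [[0], [4], [-4]].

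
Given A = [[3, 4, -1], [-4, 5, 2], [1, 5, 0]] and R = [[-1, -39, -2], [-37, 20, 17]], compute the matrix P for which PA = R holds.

P = [[-6, -4, 1], [-5, 6, 2]]

Right-multiplying both sides by A⁻¹ gives P = RA⁻¹.
A has determinant 3; A⁻¹ = [[-10/3, -5/3, 13/3], [2/3, 1/3, -2/3], [-25/3, -11/3, 31/3]].
P = RA⁻¹ = [[-1, -39, -2], [-37, 20, 17]] · [[-10/3, -5/3, 13/3], [2/3, 1/3, -2/3], [-25/3, -11/3, 31/3]] = [[-6, -4, 1], [-5, 6, 2]].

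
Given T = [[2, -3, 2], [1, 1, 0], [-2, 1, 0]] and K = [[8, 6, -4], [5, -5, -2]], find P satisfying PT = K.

P = [[-2, 4, -4], [-1, -3, -5]]

Since T sits to the right of P, P = KT⁻¹.
det T = 6, so T⁻¹ = [[0, 1/3, -1/3], [0, 2/3, 1/3], [1/2, 2/3, 5/6]].
P = KT⁻¹ = [[8, 6, -4], [5, -5, -2]] · [[0, 1/3, -1/3], [0, 2/3, 1/3], [1/2, 2/3, 5/6]] = [[-2, 4, -4], [-1, -3, -5]].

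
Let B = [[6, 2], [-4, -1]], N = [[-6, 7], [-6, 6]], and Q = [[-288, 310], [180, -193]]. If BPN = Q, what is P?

Left-multiply by B⁻¹ and right-multiply by N⁻¹: P = B⁻¹QN⁻¹.
det B = 2; the adjugate gives B⁻¹ = [[-1/2, -1], [2, 3]].
det N = 6; the adjugate gives N⁻¹ = [[1, -7/6], [1, -1]].
B⁻¹Q = [[-36, 38], [-36, 41]].
P = (B⁻¹Q)N⁻¹ = [[2, 4], [5, 1]].

P = [[2, 4], [5, 1]]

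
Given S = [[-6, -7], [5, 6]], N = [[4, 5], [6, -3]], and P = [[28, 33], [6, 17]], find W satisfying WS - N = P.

W = [[-2, 4], [-2, 0]]

WS = P + N = [[32, 38], [12, 14]].
S is on the right of W, so right-multiply by S⁻¹: W = (P + N)S⁻¹.
det S = -1; the adjugate gives S⁻¹ = [[-6, -7], [5, 6]].
W = (P + N)S⁻¹ = [[-2, 4], [-2, 0]].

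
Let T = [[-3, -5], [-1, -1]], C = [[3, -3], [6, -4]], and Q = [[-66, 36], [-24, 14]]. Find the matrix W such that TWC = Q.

W = [[-1, 5], [-1, 0]]

Isolating W: multiply by T⁻¹ from the left and C⁻¹ from the right, so W = T⁻¹QC⁻¹.
T has determinant -2; T⁻¹ = [[1/2, -5/2], [-1/2, 3/2]].
det C = 6, so C⁻¹ = [[-2/3, 1/2], [-1, 1/2]].
T⁻¹Q = [[27, -17], [-3, 3]].
W = (T⁻¹Q)C⁻¹ = [[-1, 5], [-1, 0]].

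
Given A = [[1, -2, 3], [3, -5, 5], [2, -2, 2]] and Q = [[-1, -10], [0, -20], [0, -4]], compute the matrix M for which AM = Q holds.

M = [[0, 5], [-1, 6], [-1, -1]]

A is on the left of M, so left-multiply by A⁻¹: M = A⁻¹Q.
det A = 4, so A⁻¹ = [[0, -1/2, 5/4], [1, -1, 1], [1, -1/2, 1/4]].
M = A⁻¹Q = [[0, -1/2, 5/4], [1, -1, 1], [1, -1/2, 1/4]] · [[-1, -10], [0, -20], [0, -4]] = [[0, 5], [-1, 6], [-1, -1]].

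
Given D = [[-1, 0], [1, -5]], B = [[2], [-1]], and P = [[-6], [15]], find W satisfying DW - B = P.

DW = P + B = [[-4], [14]].
Left-multiplying both sides by D⁻¹ gives W = D⁻¹(P + B).
det D = 5; the adjugate gives D⁻¹ = [[-1, 0], [-1/5, -1/5]].
W = D⁻¹(P + B) = [[4], [-2]].

W = [[4], [-2]]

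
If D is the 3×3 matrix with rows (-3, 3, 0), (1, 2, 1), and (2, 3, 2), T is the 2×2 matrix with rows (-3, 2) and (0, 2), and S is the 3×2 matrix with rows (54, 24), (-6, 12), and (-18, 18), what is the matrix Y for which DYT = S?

Y = [[4, -5], [-2, 5], [2, -1]]

Isolating Y: multiply by D⁻¹ from the left and T⁻¹ from the right, so Y = D⁻¹ST⁻¹.
det D = -3; the adjugate gives D⁻¹ = [[-1/3, 2, -1], [0, 2, -1], [1/3, -5, 3]].
T has determinant -6; T⁻¹ = [[-1/3, 1/3], [0, 1/2]].
D⁻¹S = [[-12, -2], [6, 6], [-6, 2]].
Y = (D⁻¹S)T⁻¹ = [[4, -5], [-2, 5], [2, -1]].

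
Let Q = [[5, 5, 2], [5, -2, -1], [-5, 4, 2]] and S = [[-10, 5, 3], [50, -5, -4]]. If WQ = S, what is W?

W = [[-1, 3, 4], [3, 4, -3]]

Right-multiplying both sides by Q⁻¹ gives W = SQ⁻¹.
det Q = -5; the adjugate gives Q⁻¹ = [[0, 2/5, 1/5], [1, -4, -3], [-2, 9, 7]].
W = SQ⁻¹ = [[-10, 5, 3], [50, -5, -4]] · [[0, 2/5, 1/5], [1, -4, -3], [-2, 9, 7]] = [[-1, 3, 4], [3, 4, -3]].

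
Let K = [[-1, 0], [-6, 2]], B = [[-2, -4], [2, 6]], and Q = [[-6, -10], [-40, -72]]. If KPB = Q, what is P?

P = [[-4, -1], [0, -1]]

P = K⁻¹QB⁻¹ (apply K⁻¹ on the left and B⁻¹ on the right).
det K = -2, so K⁻¹ = [[-1, 0], [-3, 1/2]].
det B = -4, so B⁻¹ = [[-3/2, -1], [1/2, 1/2]].
K⁻¹Q = [[6, 10], [-2, -6]].
P = (K⁻¹Q)B⁻¹ = [[-4, -1], [0, -1]].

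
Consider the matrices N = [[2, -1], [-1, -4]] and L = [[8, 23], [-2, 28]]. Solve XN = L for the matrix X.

N is on the right of X, so right-multiply by N⁻¹: X = LN⁻¹.
N has determinant -9; N⁻¹ = [[4/9, -1/9], [-1/9, -2/9]].
X = LN⁻¹ = [[8, 23], [-2, 28]] · [[4/9, -1/9], [-1/9, -2/9]] = [[1, -6], [-4, -6]].

X = [[1, -6], [-4, -6]]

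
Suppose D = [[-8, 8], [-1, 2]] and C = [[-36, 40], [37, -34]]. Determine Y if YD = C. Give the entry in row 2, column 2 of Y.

3

Right-multiplying both sides by D⁻¹ gives Y = CD⁻¹.
det D = -8, so D⁻¹ = [[-1/4, 1], [-1/8, 1]].
Y = CD⁻¹ = [[-36, 40], [37, -34]] · [[-1/4, 1], [-1/8, 1]] = [[4, 4], [-5, 3]].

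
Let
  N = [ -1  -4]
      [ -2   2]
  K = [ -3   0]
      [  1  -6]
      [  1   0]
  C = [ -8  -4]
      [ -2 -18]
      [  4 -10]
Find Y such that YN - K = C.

YN = C + K = [[-11, -4], [-1, -24], [5, -10]].
Right-multiplying both sides by N⁻¹ gives Y = (C + K)N⁻¹.
det N = -10, so N⁻¹ = [[-1/5, -2/5], [-1/5, 1/10]].
Y = (C + K)N⁻¹ = [[3, 4], [5, -2], [1, -3]].

Y = [[3, 4], [5, -2], [1, -3]]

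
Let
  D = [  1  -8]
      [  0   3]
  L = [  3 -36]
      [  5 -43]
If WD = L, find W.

W = [[3, -4], [5, -1]]

Since D sits to the right of W, W = LD⁻¹.
det D = 3; the adjugate gives D⁻¹ = [[1, 8/3], [0, 1/3]].
W = LD⁻¹ = [[3, -36], [5, -43]] · [[1, 8/3], [0, 1/3]] = [[3, -4], [5, -1]].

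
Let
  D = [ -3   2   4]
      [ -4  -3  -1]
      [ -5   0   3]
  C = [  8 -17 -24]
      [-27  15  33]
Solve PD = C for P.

Right-multiplying both sides by D⁻¹ gives P = CD⁻¹.
det D = 1; the adjugate gives D⁻¹ = [[-9, -6, 10], [17, 11, -19], [-15, -10, 17]].
P = CD⁻¹ = [[8, -17, -24], [-27, 15, 33]] · [[-9, -6, 10], [17, 11, -19], [-15, -10, 17]] = [[-1, 5, -5], [3, -3, 6]].

P = [[-1, 5, -5], [3, -3, 6]]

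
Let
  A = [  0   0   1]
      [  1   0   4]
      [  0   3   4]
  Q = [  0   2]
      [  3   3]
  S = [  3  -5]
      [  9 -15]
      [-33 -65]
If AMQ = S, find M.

M = [[4, -1], [0, -5], [-4, 1]]

Left-multiply by A⁻¹ and right-multiply by Q⁻¹: M = A⁻¹SQ⁻¹.
det A = 3; the adjugate gives A⁻¹ = [[-4, 1, 0], [-4/3, 0, 1/3], [1, 0, 0]].
Q has determinant -6; Q⁻¹ = [[-1/2, 1/3], [1/2, 0]].
A⁻¹S = [[-3, 5], [-15, -15], [3, -5]].
M = (A⁻¹S)Q⁻¹ = [[4, -1], [0, -5], [-4, 1]].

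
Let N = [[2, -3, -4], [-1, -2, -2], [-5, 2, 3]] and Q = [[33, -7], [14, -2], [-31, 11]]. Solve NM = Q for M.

M = [[2, -2], [-3, 5], [-5, -3]]

N is on the left of M, so left-multiply by N⁻¹: M = N⁻¹Q.
N has determinant 5; N⁻¹ = [[-2/5, 1/5, -2/5], [13/5, -14/5, 8/5], [-12/5, 11/5, -7/5]].
M = N⁻¹Q = [[-2/5, 1/5, -2/5], [13/5, -14/5, 8/5], [-12/5, 11/5, -7/5]] · [[33, -7], [14, -2], [-31, 11]] = [[2, -2], [-3, 5], [-5, -3]].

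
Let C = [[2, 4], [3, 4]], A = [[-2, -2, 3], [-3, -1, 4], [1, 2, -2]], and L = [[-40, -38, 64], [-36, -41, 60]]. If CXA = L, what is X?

Isolating X: multiply by C⁻¹ from the left and A⁻¹ from the right, so X = C⁻¹LA⁻¹.
det C = -4; the adjugate gives C⁻¹ = [[-1, 1], [3/4, -1/2]].
det A = 1; the adjugate gives A⁻¹ = [[-6, 2, -5], [-2, 1, -1], [-5, 2, -4]].
C⁻¹L = [[4, -3, -4], [-12, -8, 18]].
X = (C⁻¹L)A⁻¹ = [[2, -3, -1], [-2, 4, -4]].

X = [[2, -3, -1], [-2, 4, -4]]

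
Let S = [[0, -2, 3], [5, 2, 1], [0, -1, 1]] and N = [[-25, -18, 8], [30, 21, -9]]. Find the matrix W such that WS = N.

W = [[5, -5, -2], [-6, 6, 3]]

Since S sits to the right of W, W = NS⁻¹.
det S = -5; the adjugate gives S⁻¹ = [[-3/5, 1/5, 8/5], [1, 0, -3], [1, 0, -2]].
W = NS⁻¹ = [[-25, -18, 8], [30, 21, -9]] · [[-3/5, 1/5, 8/5], [1, 0, -3], [1, 0, -2]] = [[5, -5, -2], [-6, 6, 3]].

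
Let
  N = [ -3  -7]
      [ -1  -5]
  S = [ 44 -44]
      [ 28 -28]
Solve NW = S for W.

W = [[-3, 3], [-5, 5]]

Left-multiplying both sides by N⁻¹ gives W = N⁻¹S.
det N = 8; the adjugate gives N⁻¹ = [[-5/8, 7/8], [1/8, -3/8]].
W = N⁻¹S = [[-5/8, 7/8], [1/8, -3/8]] · [[44, -44], [28, -28]] = [[-3, 3], [-5, 5]].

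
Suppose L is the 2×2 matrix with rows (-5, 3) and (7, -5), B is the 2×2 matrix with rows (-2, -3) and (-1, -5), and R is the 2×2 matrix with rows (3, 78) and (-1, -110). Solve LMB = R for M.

M = [[0, 3], [3, -2]]

Left-multiply by L⁻¹ and right-multiply by B⁻¹: M = L⁻¹RB⁻¹.
det L = 4, so L⁻¹ = [[-5/4, -3/4], [-7/4, -5/4]].
det B = 7, so B⁻¹ = [[-5/7, 3/7], [1/7, -2/7]].
L⁻¹R = [[-3, -15], [-4, 1]].
M = (L⁻¹R)B⁻¹ = [[0, 3], [3, -2]].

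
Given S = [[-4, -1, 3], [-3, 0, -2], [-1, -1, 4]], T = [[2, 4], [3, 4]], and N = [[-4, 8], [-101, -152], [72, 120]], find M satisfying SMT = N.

M = [[1, 5], [1, 3], [5, 5]]

M = S⁻¹NT⁻¹ (apply S⁻¹ on the left and T⁻¹ on the right).
det S = 3, so S⁻¹ = [[-2/3, 1/3, 2/3], [14/3, -13/3, -17/3], [1, -1, -1]].
det T = -4; the adjugate gives T⁻¹ = [[-1, 1], [3/4, -1/2]].
S⁻¹N = [[17, 24], [11, 16], [25, 40]].
M = (S⁻¹N)T⁻¹ = [[1, 5], [1, 3], [5, 5]].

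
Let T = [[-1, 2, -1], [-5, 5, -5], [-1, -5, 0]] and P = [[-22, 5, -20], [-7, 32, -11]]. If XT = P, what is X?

T is on the right of X, so right-multiply by T⁻¹: X = PT⁻¹.
det T = 5, so T⁻¹ = [[-5, 1, -1], [1, -1/5, 0], [6, -7/5, 1]].
X = PT⁻¹ = [[-22, 5, -20], [-7, 32, -11]] · [[-5, 1, -1], [1, -1/5, 0], [6, -7/5, 1]] = [[-5, 5, 2], [1, 2, -4]].

X = [[-5, 5, 2], [1, 2, -4]]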